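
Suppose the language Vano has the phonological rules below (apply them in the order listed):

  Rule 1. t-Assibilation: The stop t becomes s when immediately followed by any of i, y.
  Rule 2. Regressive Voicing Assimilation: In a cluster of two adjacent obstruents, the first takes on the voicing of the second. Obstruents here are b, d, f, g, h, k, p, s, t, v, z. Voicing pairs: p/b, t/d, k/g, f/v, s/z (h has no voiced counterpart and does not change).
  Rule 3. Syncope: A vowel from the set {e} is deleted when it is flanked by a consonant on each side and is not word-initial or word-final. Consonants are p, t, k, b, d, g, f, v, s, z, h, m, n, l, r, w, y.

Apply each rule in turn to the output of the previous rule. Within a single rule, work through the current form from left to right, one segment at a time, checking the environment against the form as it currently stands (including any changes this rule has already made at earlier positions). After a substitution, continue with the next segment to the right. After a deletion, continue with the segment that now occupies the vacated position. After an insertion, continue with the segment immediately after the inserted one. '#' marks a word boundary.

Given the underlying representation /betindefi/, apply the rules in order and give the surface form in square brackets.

[bsindfi]

Rule 1 t-Assibilation: [betindefi] → [besindefi]
Rule 2 Regressive Voicing Assimilation: no change — [besindefi]
Rule 3 Syncope: [besindefi] → [bsindfi]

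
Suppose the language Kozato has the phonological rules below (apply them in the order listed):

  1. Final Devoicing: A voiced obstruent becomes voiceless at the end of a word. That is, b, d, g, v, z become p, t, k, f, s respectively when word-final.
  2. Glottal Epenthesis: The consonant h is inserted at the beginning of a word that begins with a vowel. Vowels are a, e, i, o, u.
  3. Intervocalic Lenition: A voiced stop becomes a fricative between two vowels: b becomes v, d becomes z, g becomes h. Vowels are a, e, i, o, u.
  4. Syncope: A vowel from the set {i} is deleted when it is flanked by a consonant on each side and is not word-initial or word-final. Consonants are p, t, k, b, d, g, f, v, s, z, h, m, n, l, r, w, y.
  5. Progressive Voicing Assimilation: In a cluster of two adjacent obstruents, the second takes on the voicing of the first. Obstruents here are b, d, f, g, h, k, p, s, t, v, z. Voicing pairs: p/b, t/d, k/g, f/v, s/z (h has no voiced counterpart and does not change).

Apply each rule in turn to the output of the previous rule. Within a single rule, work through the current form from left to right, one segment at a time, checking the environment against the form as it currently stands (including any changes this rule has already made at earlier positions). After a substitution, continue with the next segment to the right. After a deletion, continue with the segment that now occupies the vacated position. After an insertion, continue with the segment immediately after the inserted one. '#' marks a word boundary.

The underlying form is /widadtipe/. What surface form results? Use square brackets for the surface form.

1 Final Devoicing: no change — [widadtipe]
2 Glottal Epenthesis: no change — [widadtipe]
3 Intervocalic Lenition: [widadtipe] → [wizadtipe]
4 Syncope: [wizadtipe] → [wzadtpe]
5 Progressive Voicing Assimilation: [wzadtpe] → [wzaddbe]

[wzaddbe]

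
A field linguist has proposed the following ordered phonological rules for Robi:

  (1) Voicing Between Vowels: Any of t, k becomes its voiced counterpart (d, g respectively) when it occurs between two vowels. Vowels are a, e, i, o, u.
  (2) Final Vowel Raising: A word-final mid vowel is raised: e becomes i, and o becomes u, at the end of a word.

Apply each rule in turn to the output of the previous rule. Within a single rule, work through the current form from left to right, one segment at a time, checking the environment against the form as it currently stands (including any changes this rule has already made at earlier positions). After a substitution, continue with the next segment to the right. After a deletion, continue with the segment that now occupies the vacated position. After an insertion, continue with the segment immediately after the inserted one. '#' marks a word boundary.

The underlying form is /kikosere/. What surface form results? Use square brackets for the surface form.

[kigoseri]

(1) Voicing Between Vowels: [kikosere] → [kigosere]
(2) Final Vowel Raising: [kigosere] → [kigoseri]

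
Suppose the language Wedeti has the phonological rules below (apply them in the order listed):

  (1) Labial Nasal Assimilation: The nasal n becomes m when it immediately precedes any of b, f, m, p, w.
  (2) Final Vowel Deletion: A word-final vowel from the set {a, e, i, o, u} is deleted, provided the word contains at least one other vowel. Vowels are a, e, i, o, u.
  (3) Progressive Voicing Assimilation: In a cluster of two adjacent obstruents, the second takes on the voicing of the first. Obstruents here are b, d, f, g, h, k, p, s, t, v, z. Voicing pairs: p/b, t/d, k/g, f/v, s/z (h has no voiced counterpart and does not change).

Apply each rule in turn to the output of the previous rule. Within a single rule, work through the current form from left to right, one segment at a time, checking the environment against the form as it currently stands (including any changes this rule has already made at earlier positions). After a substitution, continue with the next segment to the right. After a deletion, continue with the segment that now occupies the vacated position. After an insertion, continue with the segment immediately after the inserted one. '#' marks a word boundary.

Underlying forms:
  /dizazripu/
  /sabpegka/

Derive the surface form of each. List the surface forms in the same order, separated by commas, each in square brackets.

/dizazripu/:
  (1) Labial Nasal Assimilation: no change — [dizazripu]
  (2) Final Vowel Deletion: [dizazripu] → [dizazrip]
  (3) Progressive Voicing Assimilation: no change — [dizazrip]
/sabpegka/:
  (1) Labial Nasal Assimilation: no change — [sabpegka]
  (2) Final Vowel Deletion: [sabpegka] → [sabpegk]
  (3) Progressive Voicing Assimilation: [sabpegk] → [sabbegg]

[dizazrip], [sabbegg]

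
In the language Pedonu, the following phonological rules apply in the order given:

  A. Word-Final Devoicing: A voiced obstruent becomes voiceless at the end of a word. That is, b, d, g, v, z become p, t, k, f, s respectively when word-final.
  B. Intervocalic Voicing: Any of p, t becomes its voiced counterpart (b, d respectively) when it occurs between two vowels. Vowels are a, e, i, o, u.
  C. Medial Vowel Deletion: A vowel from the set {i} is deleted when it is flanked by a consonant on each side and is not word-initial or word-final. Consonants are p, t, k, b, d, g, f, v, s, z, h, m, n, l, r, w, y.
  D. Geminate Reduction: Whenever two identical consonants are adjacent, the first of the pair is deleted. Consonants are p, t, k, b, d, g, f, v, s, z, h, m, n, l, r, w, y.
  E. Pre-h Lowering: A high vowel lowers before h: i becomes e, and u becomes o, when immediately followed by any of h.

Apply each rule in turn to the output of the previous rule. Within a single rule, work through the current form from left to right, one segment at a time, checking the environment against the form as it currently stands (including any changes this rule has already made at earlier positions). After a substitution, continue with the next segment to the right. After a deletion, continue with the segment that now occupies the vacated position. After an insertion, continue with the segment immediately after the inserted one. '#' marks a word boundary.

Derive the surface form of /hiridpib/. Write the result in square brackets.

[hrdp]

A Word-Final Devoicing: [hiridpib] → [hiridpip]
B Intervocalic Voicing: no change — [hiridpip]
C Medial Vowel Deletion: [hiridpip] → [hrdpp]
D Geminate Reduction: [hrdpp] → [hrdp]
E Pre-h Lowering: no change — [hrdp]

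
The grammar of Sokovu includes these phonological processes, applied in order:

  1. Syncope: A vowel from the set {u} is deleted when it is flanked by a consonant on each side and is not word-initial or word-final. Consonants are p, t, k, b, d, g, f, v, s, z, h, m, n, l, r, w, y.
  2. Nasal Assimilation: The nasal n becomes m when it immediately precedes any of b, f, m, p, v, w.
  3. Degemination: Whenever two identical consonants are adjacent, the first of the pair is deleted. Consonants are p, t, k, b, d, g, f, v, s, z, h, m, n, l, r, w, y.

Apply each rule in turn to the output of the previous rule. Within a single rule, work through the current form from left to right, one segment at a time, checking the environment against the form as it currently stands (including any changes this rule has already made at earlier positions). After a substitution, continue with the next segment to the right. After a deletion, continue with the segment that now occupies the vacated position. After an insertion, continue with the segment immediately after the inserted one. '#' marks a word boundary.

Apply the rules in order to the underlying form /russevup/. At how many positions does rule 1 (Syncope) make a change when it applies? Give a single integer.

1 Syncope: [russevup] → [rssevp]
2 Nasal Assimilation: no change — [rssevp]
3 Degemination: [rssevp] → [rsevp]
Rule 1 changed 2 position(s).

2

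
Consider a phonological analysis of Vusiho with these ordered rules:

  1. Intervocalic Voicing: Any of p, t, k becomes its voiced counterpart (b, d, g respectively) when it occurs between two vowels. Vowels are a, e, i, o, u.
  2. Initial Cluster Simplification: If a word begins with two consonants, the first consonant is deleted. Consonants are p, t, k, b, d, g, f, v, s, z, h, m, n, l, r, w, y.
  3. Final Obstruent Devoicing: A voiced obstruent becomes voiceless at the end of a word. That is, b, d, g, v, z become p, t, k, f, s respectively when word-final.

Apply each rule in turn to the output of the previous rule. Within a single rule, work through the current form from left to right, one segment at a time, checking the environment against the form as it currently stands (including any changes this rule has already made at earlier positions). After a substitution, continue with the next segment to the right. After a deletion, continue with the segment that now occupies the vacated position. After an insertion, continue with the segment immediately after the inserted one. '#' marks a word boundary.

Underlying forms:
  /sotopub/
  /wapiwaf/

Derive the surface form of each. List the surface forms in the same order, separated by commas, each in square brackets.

/sotopub/:
  1 Intervocalic Voicing: [sotopub] → [sodobub]
  2 Initial Cluster Simplification: no change — [sodobub]
  3 Final Obstruent Devoicing: [sodobub] → [sodobup]
/wapiwaf/:
  1 Intervocalic Voicing: [wapiwaf] → [wabiwaf]
  2 Initial Cluster Simplification: no change — [wabiwaf]
  3 Final Obstruent Devoicing: no change — [wabiwaf]

[sodobup], [wabiwaf]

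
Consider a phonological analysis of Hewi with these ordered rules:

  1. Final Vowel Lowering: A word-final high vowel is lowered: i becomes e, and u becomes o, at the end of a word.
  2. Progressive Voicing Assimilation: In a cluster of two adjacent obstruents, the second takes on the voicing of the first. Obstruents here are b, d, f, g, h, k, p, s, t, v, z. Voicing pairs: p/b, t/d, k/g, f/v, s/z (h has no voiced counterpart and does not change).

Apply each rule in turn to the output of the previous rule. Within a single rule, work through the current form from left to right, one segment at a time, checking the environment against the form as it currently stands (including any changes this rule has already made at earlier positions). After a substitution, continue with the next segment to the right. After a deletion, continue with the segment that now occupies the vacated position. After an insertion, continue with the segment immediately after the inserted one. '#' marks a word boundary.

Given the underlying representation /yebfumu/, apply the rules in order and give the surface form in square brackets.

[yebvumo]

1 Final Vowel Lowering: [yebfumu] → [yebfumo]
2 Progressive Voicing Assimilation: [yebfumo] → [yebvumo]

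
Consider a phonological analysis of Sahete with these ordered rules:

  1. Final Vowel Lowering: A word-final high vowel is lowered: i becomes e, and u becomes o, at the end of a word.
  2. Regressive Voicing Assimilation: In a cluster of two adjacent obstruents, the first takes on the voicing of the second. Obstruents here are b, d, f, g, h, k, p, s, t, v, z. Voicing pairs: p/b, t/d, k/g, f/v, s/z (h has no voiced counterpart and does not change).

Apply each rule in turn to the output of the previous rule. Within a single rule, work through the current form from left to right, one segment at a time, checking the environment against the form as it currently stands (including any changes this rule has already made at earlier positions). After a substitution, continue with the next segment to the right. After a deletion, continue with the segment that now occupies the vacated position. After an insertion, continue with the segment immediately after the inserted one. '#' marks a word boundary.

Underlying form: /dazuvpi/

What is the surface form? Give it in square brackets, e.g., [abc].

1 Final Vowel Lowering: [dazuvpi] → [dazuvpe]
2 Regressive Voicing Assimilation: [dazuvpe] → [dazufpe]

[dazufpe]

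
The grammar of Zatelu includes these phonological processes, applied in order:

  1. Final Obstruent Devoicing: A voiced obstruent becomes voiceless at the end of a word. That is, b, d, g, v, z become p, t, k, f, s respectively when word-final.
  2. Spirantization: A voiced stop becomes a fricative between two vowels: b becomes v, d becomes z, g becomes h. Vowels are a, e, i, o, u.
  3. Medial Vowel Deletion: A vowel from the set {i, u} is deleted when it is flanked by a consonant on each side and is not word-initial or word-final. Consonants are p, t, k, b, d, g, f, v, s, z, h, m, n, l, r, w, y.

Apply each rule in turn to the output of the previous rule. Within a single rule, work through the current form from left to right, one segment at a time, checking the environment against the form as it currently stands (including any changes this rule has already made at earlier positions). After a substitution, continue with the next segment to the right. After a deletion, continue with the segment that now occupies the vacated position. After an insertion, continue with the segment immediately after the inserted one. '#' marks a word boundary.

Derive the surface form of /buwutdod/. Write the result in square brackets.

[bwtdot]

1 Final Obstruent Devoicing: [buwutdod] → [buwutdot]
2 Spirantization: no change — [buwutdot]
3 Medial Vowel Deletion: [buwutdot] → [bwtdot]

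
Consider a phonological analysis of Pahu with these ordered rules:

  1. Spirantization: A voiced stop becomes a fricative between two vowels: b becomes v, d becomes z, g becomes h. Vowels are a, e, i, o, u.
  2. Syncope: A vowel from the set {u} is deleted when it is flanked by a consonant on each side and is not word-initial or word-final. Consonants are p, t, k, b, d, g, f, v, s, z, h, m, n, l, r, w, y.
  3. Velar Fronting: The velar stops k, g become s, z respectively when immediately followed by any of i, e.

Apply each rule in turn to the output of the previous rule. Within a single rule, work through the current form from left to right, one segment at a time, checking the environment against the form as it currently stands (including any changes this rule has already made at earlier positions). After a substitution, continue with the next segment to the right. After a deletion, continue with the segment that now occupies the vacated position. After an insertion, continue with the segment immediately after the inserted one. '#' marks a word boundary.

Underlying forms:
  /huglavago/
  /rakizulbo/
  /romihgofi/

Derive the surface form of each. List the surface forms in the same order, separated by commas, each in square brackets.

/huglavago/:
  1 Spirantization: [huglavago] → [huglavaho]
  2 Syncope: [huglavaho] → [hglavaho]
  3 Velar Fronting: no change — [hglavaho]
/rakizulbo/:
  1 Spirantization: no change — [rakizulbo]
  2 Syncope: [rakizulbo] → [rakizlbo]
  3 Velar Fronting: [rakizlbo] → [rasizlbo]
/romihgofi/:
  1 Spirantization: no change — [romihgofi]
  2 Syncope: no change — [romihgofi]
  3 Velar Fronting: no change — [romihgofi]

[hglavaho], [rasizlbo], [romihgofi]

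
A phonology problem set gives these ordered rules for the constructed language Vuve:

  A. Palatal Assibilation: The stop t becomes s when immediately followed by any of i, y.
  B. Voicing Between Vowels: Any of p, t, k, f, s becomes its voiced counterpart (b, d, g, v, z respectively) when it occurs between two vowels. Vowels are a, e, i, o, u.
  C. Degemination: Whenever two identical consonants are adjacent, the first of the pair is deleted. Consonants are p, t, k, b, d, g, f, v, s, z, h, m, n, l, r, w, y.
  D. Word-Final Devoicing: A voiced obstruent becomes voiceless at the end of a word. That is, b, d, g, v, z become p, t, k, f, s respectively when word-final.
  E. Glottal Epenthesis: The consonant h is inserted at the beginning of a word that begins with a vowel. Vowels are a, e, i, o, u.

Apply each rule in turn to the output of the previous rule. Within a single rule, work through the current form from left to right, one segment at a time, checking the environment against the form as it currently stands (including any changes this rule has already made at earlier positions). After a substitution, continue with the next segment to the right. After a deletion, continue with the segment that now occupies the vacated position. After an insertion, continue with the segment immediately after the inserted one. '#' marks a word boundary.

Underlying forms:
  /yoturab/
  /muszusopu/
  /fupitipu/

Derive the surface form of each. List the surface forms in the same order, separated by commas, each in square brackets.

/yoturab/:
  A Palatal Assibilation: no change — [yoturab]
  B Voicing Between Vowels: [yoturab] → [yodurab]
  C Degemination: no change — [yodurab]
  D Word-Final Devoicing: [yodurab] → [yodurap]
  E Glottal Epenthesis: no change — [yodurap]
/muszusopu/:
  A Palatal Assibilation: no change — [muszusopu]
  B Voicing Between Vowels: [muszusopu] → [muszuzobu]
  C Degemination: no change — [muszuzobu]
  D Word-Final Devoicing: no change — [muszuzobu]
  E Glottal Epenthesis: no change — [muszuzobu]
/fupitipu/:
  A Palatal Assibilation: [fupitipu] → [fupisipu]
  B Voicing Between Vowels: [fupisipu] → [fubizibu]
  C Degemination: no change — [fubizibu]
  D Word-Final Devoicing: no change — [fubizibu]
  E Glottal Epenthesis: no change — [fubizibu]

[yodurap], [muszuzobu], [fubizibu]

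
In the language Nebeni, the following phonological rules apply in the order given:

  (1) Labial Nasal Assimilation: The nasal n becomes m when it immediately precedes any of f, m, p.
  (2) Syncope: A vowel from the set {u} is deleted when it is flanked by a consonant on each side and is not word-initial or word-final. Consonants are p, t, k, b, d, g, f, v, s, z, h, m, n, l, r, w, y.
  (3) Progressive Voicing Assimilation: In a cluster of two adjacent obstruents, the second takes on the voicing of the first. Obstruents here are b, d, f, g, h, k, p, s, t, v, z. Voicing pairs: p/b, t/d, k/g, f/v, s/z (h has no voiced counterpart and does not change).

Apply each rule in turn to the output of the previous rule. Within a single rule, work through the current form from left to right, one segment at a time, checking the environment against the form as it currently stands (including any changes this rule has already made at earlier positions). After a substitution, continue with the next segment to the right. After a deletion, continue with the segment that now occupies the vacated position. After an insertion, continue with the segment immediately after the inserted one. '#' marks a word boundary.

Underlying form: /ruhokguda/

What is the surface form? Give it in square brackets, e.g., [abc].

[rhokkta]

(1) Labial Nasal Assimilation: no change — [ruhokguda]
(2) Syncope: [ruhokguda] → [rhokgda]
(3) Progressive Voicing Assimilation: [rhokgda] → [rhokkta]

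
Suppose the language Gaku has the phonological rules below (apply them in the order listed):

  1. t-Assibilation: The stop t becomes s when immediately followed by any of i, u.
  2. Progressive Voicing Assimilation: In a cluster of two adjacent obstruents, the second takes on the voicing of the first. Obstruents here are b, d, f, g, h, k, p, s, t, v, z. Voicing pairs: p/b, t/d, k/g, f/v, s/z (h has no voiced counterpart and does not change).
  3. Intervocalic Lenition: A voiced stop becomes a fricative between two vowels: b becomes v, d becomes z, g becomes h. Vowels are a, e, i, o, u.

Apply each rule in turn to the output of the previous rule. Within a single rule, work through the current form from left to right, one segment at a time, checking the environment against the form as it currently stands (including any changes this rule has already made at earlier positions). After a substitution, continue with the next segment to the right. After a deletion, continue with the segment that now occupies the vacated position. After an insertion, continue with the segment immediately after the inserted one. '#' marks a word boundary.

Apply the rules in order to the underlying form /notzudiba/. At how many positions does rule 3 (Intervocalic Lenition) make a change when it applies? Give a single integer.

1 t-Assibilation: no change — [notzudiba]
2 Progressive Voicing Assimilation: [notzudiba] → [notsudiba]
3 Intervocalic Lenition: [notsudiba] → [notsuziva]
Rule 3 changed 2 position(s).

2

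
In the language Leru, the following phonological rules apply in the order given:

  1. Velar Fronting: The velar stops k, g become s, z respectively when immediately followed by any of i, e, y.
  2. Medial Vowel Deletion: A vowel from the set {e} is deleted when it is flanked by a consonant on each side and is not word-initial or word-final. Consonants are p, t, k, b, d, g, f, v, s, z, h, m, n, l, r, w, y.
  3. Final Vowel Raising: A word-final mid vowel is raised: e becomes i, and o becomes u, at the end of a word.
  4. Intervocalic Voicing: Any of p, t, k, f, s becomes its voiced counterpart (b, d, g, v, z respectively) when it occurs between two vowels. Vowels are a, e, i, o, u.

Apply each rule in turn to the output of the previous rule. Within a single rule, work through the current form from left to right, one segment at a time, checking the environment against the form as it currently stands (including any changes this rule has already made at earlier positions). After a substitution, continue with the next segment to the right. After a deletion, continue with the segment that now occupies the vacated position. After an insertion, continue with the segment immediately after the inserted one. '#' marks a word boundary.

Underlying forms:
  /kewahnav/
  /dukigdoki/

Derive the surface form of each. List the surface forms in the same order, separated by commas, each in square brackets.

/kewahnav/:
  1 Velar Fronting: [kewahnav] → [sewahnav]
  2 Medial Vowel Deletion: [sewahnav] → [swahnav]
  3 Final Vowel Raising: no change — [swahnav]
  4 Intervocalic Voicing: no change — [swahnav]
/dukigdoki/:
  1 Velar Fronting: [dukigdoki] → [dusigdosi]
  2 Medial Vowel Deletion: no change — [dusigdosi]
  3 Final Vowel Raising: no change — [dusigdosi]
  4 Intervocalic Voicing: [dusigdosi] → [duzigdozi]

[swahnav], [duzigdozi]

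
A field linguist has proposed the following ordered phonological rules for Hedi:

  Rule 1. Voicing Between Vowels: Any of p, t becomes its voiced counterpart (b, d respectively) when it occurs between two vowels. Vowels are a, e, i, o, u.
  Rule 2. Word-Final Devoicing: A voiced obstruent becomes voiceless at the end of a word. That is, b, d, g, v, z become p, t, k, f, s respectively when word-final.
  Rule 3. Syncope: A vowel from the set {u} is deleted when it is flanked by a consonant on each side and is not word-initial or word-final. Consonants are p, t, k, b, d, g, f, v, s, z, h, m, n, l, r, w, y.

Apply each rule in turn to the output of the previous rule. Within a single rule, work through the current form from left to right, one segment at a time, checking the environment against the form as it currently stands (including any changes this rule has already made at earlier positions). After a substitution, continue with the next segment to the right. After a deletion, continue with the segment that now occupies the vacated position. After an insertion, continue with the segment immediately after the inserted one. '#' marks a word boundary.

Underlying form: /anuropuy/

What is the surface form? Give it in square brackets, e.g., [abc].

[anroby]

Rule 1 Voicing Between Vowels: [anuropuy] → [anurobuy]
Rule 2 Word-Final Devoicing: no change — [anurobuy]
Rule 3 Syncope: [anurobuy] → [anroby]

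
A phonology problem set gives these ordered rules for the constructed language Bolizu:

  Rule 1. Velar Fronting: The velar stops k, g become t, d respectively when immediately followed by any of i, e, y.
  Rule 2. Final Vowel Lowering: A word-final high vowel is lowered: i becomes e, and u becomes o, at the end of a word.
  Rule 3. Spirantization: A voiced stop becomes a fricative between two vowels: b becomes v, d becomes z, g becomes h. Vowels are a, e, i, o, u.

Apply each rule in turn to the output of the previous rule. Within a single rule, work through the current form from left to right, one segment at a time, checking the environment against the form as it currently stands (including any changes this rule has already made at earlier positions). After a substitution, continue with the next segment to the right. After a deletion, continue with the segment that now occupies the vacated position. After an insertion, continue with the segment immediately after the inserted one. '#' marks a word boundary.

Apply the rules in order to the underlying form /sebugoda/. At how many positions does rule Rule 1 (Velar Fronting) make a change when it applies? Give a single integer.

Rule 1 Velar Fronting: no change — [sebugoda]
Rule 2 Final Vowel Lowering: no change — [sebugoda]
Rule 3 Spirantization: [sebugoda] → [sevuhoza]
Rule Rule 1 changed 0 position(s).

0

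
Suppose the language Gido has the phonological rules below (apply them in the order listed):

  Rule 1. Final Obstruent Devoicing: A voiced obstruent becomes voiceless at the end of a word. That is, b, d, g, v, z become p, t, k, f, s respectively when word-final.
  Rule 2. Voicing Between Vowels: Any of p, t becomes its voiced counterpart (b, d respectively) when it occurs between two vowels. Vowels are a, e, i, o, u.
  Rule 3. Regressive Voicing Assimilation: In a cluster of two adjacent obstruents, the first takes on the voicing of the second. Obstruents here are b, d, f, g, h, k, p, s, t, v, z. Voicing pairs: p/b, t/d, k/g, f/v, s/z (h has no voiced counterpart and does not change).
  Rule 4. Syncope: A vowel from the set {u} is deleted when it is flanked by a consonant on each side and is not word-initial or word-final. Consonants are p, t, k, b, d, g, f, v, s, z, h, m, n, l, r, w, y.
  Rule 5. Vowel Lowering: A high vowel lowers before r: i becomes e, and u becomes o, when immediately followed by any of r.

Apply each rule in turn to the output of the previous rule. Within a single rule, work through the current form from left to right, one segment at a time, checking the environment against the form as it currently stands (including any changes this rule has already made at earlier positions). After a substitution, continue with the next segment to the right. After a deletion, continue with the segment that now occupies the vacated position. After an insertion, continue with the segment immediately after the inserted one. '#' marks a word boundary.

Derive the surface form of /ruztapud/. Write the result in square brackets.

[rstabt]

Rule 1 Final Obstruent Devoicing: [ruztapud] → [ruztaput]
Rule 2 Voicing Between Vowels: [ruztaput] → [ruztabut]
Rule 3 Regressive Voicing Assimilation: [ruztabut] → [rustabut]
Rule 4 Syncope: [rustabut] → [rstabt]
Rule 5 Vowel Lowering: no change — [rstabt]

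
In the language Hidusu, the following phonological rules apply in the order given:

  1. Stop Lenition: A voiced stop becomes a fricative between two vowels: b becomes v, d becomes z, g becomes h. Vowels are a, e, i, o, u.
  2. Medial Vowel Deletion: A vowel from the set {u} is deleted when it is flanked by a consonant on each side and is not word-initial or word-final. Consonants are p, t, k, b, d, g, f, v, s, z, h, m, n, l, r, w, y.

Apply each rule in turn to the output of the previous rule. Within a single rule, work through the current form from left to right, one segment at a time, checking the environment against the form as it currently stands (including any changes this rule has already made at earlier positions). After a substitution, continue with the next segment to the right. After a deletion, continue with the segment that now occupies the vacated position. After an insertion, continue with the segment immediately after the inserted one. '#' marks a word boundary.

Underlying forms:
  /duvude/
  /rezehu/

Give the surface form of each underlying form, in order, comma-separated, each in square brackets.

[dvze], [rezehu]

/duvude/:
  1 Stop Lenition: [duvude] → [duvuze]
  2 Medial Vowel Deletion: [duvuze] → [dvze]
/rezehu/:
  1 Stop Lenition: no change — [rezehu]
  2 Medial Vowel Deletion: no change — [rezehu]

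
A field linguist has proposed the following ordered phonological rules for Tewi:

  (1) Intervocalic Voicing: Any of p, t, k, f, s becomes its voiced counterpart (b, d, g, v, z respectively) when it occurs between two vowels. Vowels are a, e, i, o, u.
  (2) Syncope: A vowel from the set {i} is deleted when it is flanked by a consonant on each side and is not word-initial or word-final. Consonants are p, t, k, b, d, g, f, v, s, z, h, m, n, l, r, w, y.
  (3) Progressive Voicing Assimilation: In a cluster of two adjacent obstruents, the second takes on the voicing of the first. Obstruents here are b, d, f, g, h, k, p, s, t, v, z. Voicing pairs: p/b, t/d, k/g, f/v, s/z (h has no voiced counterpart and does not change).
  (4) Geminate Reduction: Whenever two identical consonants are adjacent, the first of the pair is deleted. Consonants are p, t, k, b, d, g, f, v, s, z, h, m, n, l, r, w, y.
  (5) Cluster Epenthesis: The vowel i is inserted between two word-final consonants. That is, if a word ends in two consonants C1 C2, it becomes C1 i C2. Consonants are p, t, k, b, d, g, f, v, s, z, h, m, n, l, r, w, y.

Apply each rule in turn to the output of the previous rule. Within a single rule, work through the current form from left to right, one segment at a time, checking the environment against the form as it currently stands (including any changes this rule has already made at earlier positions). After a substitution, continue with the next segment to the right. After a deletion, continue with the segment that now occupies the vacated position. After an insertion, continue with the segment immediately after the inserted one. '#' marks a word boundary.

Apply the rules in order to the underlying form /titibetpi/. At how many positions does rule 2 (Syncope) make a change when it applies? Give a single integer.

2

(1) Intervocalic Voicing: [titibetpi] → [tidibetpi]
(2) Syncope: [tidibetpi] → [tdbetpi]
(3) Progressive Voicing Assimilation: [tdbetpi] → [ttpetpi]
(4) Geminate Reduction: [ttpetpi] → [tpetpi]
(5) Cluster Epenthesis: no change — [tpetpi]
Rule 2 changed 2 position(s).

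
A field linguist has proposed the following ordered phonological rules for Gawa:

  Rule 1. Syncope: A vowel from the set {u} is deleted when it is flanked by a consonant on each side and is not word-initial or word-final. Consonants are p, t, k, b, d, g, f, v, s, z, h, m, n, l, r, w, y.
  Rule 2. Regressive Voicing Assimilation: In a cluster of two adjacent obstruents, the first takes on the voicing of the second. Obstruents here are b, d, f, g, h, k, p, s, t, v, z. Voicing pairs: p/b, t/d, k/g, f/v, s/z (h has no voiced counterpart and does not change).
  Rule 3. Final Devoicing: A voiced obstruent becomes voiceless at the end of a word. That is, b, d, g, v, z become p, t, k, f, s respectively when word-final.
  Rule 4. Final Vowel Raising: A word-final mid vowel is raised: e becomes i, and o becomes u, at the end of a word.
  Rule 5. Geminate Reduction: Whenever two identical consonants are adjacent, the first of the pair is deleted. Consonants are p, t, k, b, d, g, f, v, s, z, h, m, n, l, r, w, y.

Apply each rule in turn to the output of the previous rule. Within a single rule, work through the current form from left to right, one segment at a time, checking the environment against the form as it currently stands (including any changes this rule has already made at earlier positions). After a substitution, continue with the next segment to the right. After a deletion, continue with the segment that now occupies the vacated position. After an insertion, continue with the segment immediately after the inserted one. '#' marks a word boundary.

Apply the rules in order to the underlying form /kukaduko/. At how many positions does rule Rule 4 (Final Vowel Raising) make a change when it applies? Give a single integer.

Rule 1 Syncope: [kukaduko] → [kkadko]
Rule 2 Regressive Voicing Assimilation: [kkadko] → [kkatko]
Rule 3 Final Devoicing: no change — [kkatko]
Rule 4 Final Vowel Raising: [kkatko] → [kkatku]
Rule 5 Geminate Reduction: [kkatku] → [katku]
Rule Rule 4 changed 1 position(s).

1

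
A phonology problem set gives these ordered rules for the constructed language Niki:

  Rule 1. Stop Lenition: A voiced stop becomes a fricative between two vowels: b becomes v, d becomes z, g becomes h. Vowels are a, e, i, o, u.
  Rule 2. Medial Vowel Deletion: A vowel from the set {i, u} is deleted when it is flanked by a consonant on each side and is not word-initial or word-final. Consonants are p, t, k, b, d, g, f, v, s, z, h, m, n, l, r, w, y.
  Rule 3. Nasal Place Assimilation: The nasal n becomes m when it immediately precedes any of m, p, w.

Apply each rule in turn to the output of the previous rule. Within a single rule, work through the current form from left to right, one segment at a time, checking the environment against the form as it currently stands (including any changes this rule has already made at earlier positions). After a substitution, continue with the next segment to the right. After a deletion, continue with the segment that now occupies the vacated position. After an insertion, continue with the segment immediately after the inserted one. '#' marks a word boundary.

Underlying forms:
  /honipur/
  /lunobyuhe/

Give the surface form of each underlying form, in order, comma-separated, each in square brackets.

[hompr], [lnobyhe]

/honipur/:
  Rule 1 Stop Lenition: no change — [honipur]
  Rule 2 Medial Vowel Deletion: [honipur] → [honpr]
  Rule 3 Nasal Place Assimilation: [honpr] → [hompr]
/lunobyuhe/:
  Rule 1 Stop Lenition: no change — [lunobyuhe]
  Rule 2 Medial Vowel Deletion: [lunobyuhe] → [lnobyhe]
  Rule 3 Nasal Place Assimilation: no change — [lnobyhe]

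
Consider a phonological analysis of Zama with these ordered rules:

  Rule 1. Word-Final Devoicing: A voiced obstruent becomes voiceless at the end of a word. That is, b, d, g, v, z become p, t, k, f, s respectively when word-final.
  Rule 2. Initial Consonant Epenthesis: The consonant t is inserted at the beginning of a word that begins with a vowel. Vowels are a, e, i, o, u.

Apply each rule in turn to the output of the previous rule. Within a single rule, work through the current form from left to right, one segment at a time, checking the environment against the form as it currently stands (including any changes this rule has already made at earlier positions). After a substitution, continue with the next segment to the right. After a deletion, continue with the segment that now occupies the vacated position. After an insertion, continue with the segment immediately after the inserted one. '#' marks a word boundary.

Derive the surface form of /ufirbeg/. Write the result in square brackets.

[tufirbek]

Rule 1 Word-Final Devoicing: [ufirbeg] → [ufirbek]
Rule 2 Initial Consonant Epenthesis: [ufirbek] → [tufirbek]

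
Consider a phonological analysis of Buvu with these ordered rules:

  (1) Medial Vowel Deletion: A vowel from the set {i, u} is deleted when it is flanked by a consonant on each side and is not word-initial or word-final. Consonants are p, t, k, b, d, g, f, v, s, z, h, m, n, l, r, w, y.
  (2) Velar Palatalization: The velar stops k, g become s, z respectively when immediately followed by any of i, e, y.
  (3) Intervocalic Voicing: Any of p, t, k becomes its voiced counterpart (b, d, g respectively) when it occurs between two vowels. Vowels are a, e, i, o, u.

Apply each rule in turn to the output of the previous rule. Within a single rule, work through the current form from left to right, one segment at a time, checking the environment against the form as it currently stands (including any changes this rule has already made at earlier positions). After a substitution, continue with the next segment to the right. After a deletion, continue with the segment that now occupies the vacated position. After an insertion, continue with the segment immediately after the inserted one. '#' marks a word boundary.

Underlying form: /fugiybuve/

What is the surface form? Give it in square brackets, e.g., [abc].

(1) Medial Vowel Deletion: [fugiybuve] → [fgybve]
(2) Velar Palatalization: [fgybve] → [fzybve]
(3) Intervocalic Voicing: no change — [fzybve]

[fzybve]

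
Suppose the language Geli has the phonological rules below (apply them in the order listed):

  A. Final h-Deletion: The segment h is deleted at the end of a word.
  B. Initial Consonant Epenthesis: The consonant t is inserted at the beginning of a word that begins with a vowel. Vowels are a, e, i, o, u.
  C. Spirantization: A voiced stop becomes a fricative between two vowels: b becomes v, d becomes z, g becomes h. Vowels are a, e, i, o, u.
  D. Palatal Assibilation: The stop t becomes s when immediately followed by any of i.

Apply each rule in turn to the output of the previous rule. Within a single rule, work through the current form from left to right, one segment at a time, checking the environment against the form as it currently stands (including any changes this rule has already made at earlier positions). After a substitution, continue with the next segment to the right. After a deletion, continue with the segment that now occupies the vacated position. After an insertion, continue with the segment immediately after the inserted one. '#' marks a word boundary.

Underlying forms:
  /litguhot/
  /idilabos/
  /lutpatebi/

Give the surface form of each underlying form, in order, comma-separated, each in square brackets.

[litguhot], [sizilavos], [lutpatevi]

/litguhot/:
  A Final h-Deletion: no change — [litguhot]
  B Initial Consonant Epenthesis: no change — [litguhot]
  C Spirantization: no change — [litguhot]
  D Palatal Assibilation: no change — [litguhot]
/idilabos/:
  A Final h-Deletion: no change — [idilabos]
  B Initial Consonant Epenthesis: [idilabos] → [tidilabos]
  C Spirantization: [tidilabos] → [tizilavos]
  D Palatal Assibilation: [tizilavos] → [sizilavos]
/lutpatebi/:
  A Final h-Deletion: no change — [lutpatebi]
  B Initial Consonant Epenthesis: no change — [lutpatebi]
  C Spirantization: [lutpatebi] → [lutpatevi]
  D Palatal Assibilation: no change — [lutpatevi]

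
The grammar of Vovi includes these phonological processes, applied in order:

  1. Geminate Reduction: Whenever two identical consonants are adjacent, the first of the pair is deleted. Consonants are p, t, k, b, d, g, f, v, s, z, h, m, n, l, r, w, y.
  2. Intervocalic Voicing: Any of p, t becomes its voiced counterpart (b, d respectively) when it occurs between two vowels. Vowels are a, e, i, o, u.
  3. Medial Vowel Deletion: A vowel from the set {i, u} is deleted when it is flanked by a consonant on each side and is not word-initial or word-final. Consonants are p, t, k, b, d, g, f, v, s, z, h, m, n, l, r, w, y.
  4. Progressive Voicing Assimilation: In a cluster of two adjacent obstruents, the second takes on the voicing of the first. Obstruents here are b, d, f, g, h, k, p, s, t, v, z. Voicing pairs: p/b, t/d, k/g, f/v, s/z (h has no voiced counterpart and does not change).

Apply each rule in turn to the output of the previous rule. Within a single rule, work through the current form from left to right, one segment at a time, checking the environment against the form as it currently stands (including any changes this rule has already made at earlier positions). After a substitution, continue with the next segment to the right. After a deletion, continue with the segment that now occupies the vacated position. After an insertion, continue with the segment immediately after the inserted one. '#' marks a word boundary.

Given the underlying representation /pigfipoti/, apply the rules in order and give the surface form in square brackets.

1 Geminate Reduction: no change — [pigfipoti]
2 Intervocalic Voicing: [pigfipoti] → [pigfibodi]
3 Medial Vowel Deletion: [pigfibodi] → [pgfbodi]
4 Progressive Voicing Assimilation: [pgfbodi] → [pkfpodi]

[pkfpodi]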